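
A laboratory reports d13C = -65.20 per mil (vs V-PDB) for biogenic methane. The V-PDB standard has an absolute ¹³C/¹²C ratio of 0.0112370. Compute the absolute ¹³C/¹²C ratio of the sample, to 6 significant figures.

R_sample = R_standard × (d13C/1000 + 1)
R_sample = 0.0112370 × (-65.20/1000 + 1) = 0.0112370 × 0.934800
R_sample = 0.0105043

0.0105043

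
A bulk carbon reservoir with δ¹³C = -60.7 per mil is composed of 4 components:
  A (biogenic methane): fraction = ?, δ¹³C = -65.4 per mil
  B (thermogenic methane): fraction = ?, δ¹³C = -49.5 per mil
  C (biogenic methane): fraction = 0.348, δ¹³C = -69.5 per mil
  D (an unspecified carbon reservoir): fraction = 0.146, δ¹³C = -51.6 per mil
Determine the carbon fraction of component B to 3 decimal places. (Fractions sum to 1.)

0.259

Let f_B and f_A be the unknown fractions; fractions sum to 1 so f_B + f_A = 0.506.
Mass balance: Σ fᵢ·δᵢ = δ_bulk ⇒ f_B·(-49.5) + f_A·(-65.4) = -60.7 − (-31.720) = -28.980
Substitute f_A = 0.506 − f_B:
f_B·(-49.5 − -65.4) = -28.980 − 0.506×(-65.4) = 4.112
f_B = 4.112 / 15.9 = 0.2586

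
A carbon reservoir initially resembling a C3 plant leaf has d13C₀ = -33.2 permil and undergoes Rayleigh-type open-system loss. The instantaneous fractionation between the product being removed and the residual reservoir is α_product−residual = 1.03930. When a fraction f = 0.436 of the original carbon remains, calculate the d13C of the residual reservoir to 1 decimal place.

-64.2 permil

Rayleigh residual: δ_res = (δ₀ + 1000)·f^(α−1) − 1000
α − 1 = 0.03930
f^(α−1) = 0.436^(0.03930) = 0.967903
δ_res = (-33.2 + 1000) × 0.967903 − 1000 = 935.769 − 1000 = -64.23 permil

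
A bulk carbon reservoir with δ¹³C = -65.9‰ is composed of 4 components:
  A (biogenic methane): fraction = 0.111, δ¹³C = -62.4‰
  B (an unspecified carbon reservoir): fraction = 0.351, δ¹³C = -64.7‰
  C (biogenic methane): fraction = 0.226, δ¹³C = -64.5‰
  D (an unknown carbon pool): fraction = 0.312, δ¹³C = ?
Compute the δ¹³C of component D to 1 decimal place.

Isotope mass balance: δ_bulk = Σ fᵢ·δᵢ.
-65.9 = 0.111×(-62.4) + 0.351×(-64.7) + 0.226×(-64.5) + 0.312×δ_D
0.312·δ_D = -65.9 − (-44.213) = -21.687
δ_D = -21.687 / 0.312 = -69.51‰

-69.5‰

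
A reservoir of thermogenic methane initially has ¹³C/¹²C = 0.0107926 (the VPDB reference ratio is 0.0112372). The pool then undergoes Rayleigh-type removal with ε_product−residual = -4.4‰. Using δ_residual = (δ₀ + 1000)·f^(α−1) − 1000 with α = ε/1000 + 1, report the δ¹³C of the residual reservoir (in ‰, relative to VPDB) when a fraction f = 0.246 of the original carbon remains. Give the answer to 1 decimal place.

δ₀ = (0.0107926/0.0112372 − 1)×1000 = (0.960435 − 1)×1000 = -39.565‰
α − 1 = ε/1000 = -0.0044
f^(α−1) = 0.246^(-0.0044) = 1.006190
δ_res = (-39.565 + 1000) × 1.006190 − 1000 = 966.380 − 1000 = -33.62‰

-33.6‰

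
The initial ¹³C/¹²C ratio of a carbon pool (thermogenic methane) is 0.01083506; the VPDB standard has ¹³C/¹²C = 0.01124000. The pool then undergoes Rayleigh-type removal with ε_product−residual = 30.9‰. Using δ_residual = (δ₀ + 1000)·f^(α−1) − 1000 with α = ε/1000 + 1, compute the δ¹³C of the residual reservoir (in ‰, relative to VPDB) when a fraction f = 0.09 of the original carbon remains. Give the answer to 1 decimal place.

δ₀ = (0.01083506/0.01124000 − 1)×1000 = (0.963973 − 1)×1000 = -36.027‰
α − 1 = ε/1000 = 0.0309
f^(α−1) = 0.09^(0.0309) = 0.928295
δ_res = (-36.027 + 1000) × 0.928295 − 1000 = 894.852 − 1000 = -105.15‰

-105.1‰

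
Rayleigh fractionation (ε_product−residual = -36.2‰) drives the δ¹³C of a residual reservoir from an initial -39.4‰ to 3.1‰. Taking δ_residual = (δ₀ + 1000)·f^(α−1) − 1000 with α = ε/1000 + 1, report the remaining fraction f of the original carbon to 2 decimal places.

α − 1 = ε/1000 = -0.0362
(δ_res + 1000)/(δ₀ + 1000) = (3.1 + 1000)/(-39.4 + 1000) = 1003.1/960.6 = 1.044243
f = 1.044243^(1/-0.0362) = exp(ln(1.044243)/-0.0362) = exp(0.04329/-0.0362)
f = exp(-1.1959) = 0.3024

0.30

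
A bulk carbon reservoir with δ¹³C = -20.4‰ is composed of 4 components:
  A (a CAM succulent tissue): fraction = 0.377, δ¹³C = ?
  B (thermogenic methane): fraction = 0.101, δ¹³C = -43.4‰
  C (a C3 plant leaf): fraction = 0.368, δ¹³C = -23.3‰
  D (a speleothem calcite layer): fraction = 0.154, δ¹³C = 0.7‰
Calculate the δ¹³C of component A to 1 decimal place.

-20.0‰

Isotope mass balance: δ_bulk = Σ fᵢ·δᵢ.
-20.4 = 0.377×δ_A + 0.101×(-43.4) + 0.368×(-23.3) + 0.154×(0.7)
0.377·δ_A = -20.4 − (-12.850) = -7.550
δ_A = -7.550 / 0.377 = -20.03‰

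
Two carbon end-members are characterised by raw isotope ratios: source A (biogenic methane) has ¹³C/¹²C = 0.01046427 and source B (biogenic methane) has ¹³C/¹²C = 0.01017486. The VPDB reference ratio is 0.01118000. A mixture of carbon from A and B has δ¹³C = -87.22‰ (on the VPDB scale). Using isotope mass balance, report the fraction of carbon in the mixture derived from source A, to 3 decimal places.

0.104

δ_A = (0.01046427/0.01118000 − 1)×1000 = (0.935981 − 1)×1000 = -64.019‰
δ_B = (0.01017486/0.01118000 − 1)×1000 = (0.910095 − 1)×1000 = -89.905‰
f_A = (δ_mix − δ_B)/(δ_A − δ_B) = (-87.22 − (-89.905))/(-64.019 − (-89.905))
f_A = 2.685 / 25.886 = 0.1037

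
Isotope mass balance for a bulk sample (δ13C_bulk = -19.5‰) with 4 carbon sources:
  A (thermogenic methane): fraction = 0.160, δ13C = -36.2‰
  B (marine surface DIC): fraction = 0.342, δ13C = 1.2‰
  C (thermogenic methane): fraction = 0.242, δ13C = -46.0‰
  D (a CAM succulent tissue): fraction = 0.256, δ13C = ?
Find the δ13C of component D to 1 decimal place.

-11.7‰

Isotope mass balance: δ_bulk = Σ fᵢ·δᵢ.
-19.5 = 0.160×(-36.2) + 0.342×(1.2) + 0.242×(-46.0) + 0.256×δ_D
0.256·δ_D = -19.5 − (-16.514) = -2.986
δ_D = -2.986 / 0.256 = -11.67‰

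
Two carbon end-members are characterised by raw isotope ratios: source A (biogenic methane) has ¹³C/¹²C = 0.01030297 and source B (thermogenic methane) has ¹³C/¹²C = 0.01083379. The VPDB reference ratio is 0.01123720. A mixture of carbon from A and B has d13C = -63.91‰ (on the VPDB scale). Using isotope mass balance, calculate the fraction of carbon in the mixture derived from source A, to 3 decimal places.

δ_A = (0.01030297/0.01123720 − 1)×1000 = (0.916863 − 1)×1000 = -83.137‰
δ_B = (0.01083379/0.01123720 − 1)×1000 = (0.964100 − 1)×1000 = -35.900‰
f_A = (δ_mix − δ_B)/(δ_A − δ_B) = (-63.91 − (-35.900))/(-83.137 − (-35.900))
f_A = -28.010 / -47.238 = 0.5930

0.593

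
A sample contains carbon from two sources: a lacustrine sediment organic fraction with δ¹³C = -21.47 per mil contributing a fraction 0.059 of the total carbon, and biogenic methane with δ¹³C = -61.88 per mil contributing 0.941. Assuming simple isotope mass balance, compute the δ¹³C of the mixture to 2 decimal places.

-59.50 per mil

δ_mix = f_A·δ_A + f_B·δ_B
δ_mix = 0.059 × (-21.47) + 0.941 × (-61.88)
δ_mix = -1.267 + -58.229 = -59.496 per mil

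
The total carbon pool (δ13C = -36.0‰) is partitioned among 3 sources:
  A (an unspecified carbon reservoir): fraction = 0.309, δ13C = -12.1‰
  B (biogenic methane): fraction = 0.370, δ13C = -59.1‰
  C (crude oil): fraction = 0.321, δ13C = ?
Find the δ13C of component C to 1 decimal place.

Isotope mass balance: δ_bulk = Σ fᵢ·δᵢ.
-36.0 = 0.309×(-12.1) + 0.370×(-59.1) + 0.321×δ_C
0.321·δ_C = -36.0 − (-25.606) = -10.394
δ_C = -10.394 / 0.321 = -32.38‰

-32.4‰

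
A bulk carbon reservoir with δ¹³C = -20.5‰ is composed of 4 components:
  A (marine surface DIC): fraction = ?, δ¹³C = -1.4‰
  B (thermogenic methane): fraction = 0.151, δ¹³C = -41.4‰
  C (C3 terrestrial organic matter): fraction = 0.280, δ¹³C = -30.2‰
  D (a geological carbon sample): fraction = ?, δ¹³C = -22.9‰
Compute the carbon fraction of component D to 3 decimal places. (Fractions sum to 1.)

0.232

Let f_D and f_A be the unknown fractions; fractions sum to 1 so f_D + f_A = 0.569.
Mass balance: Σ fᵢ·δᵢ = δ_bulk ⇒ f_D·(-22.9) + f_A·(-1.4) = -20.5 − (-14.707) = -5.793
Substitute f_A = 0.569 − f_D:
f_D·(-22.9 − -1.4) = -5.793 − 0.569×(-1.4) = -4.996
f_D = -4.996 / -21.5 = 0.2324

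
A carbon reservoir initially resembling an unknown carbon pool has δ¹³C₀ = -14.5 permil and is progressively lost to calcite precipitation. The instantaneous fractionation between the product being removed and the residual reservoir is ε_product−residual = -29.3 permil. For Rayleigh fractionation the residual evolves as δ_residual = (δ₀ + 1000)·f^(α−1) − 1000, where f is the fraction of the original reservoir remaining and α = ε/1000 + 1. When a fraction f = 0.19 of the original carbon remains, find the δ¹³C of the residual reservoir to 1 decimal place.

34.6 permil

Rayleigh residual: δ_res = (δ₀ + 1000)·f^(α−1) − 1000
α = ε/1000 + 1 = 0.97070, so α − 1 = -0.02930
f^(α−1) = 0.19^(-0.02930) = 1.049863
δ_res = (-14.5 + 1000) × 1.049863 − 1000 = 1034.640 − 1000 = 34.64 permil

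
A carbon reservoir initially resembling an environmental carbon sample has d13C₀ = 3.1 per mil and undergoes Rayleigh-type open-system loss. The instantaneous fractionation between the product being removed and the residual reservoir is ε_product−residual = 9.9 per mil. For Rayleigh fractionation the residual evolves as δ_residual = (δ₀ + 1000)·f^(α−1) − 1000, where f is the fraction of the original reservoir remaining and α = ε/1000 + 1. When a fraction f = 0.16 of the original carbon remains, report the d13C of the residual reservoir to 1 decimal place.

-14.9 per mil

Rayleigh residual: δ_res = (δ₀ + 1000)·f^(α−1) − 1000
α = ε/1000 + 1 = 1.00990, so α − 1 = 0.00990
f^(α−1) = 0.16^(0.00990) = 0.982021
δ_res = (3.1 + 1000) × 0.982021 − 1000 = 985.065 − 1000 = -14.93 per mil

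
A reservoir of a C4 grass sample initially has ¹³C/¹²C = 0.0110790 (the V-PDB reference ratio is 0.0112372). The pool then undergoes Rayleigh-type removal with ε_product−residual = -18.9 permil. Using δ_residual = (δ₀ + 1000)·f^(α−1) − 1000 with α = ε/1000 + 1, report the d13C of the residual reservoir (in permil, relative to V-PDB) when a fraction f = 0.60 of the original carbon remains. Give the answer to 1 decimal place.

-4.5 permil

δ₀ = (0.0110790/0.0112372 − 1)×1000 = (0.985922 − 1)×1000 = -14.078 permil
α − 1 = ε/1000 = -0.0189
f^(α−1) = 0.60^(-0.0189) = 1.009701
δ_res = (-14.078 + 1000) × 1.009701 − 1000 = 995.487 − 1000 = -4.51 permil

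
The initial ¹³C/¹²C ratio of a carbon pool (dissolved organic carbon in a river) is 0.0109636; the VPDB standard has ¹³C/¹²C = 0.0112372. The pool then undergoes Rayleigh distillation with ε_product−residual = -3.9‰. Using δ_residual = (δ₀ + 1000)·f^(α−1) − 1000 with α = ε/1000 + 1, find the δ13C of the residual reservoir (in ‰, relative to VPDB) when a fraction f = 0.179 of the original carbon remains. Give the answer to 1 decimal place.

-17.8‰

δ₀ = (0.0109636/0.0112372 − 1)×1000 = (0.975652 − 1)×1000 = -24.348‰
α − 1 = ε/1000 = -0.0039
f^(α−1) = 0.179^(-0.0039) = 1.006732
δ_res = (-24.348 + 1000) × 1.006732 − 1000 = 982.220 − 1000 = -17.78‰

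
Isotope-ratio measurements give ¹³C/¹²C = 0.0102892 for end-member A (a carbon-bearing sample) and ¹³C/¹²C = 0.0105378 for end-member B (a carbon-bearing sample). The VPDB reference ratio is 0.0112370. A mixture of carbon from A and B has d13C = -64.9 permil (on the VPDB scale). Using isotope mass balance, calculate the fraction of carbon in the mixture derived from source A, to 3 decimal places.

0.121

δ_A = (0.0102892/0.0112370 − 1)×1000 = (0.915654 − 1)×1000 = -84.346 permil
δ_B = (0.0105378/0.0112370 − 1)×1000 = (0.937777 − 1)×1000 = -62.223 permil
f_A = (δ_mix − δ_B)/(δ_A − δ_B) = (-64.9 − (-62.223))/(-84.346 − (-62.223))
f_A = -2.677 / -22.123 = 0.1210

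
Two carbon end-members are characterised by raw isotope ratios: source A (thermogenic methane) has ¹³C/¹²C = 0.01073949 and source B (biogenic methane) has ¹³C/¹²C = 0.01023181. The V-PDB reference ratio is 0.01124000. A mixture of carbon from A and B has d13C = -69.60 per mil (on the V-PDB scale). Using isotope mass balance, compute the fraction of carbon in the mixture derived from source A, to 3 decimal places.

δ_A = (0.01073949/0.01124000 − 1)×1000 = (0.955471 − 1)×1000 = -44.529 per mil
δ_B = (0.01023181/0.01124000 − 1)×1000 = (0.910303 − 1)×1000 = -89.697 per mil
f_A = (δ_mix − δ_B)/(δ_A − δ_B) = (-69.60 − (-89.697))/(-44.529 − (-89.697))
f_A = 20.097 / 45.167 = 0.4449

0.445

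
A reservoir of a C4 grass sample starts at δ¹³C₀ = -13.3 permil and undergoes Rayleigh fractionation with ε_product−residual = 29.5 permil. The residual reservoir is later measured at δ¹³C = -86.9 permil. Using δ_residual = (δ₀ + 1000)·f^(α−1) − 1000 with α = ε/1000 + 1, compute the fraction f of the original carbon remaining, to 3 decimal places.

0.072

α − 1 = ε/1000 = 0.0295
(δ_res + 1000)/(δ₀ + 1000) = (-86.9 + 1000)/(-13.3 + 1000) = 913.1/986.7 = 0.925408
f = 0.925408^(1/0.0295) = exp(ln(0.925408)/0.0295) = exp(-0.07752/0.0295)
f = exp(-2.6278) = 0.0722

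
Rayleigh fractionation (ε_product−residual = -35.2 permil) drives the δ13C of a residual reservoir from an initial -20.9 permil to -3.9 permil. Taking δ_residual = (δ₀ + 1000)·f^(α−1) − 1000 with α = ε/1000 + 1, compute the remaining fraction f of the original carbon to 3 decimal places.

0.613

α − 1 = ε/1000 = -0.0352
(δ_res + 1000)/(δ₀ + 1000) = (-3.9 + 1000)/(-20.9 + 1000) = 996.1/979.1 = 1.017363
f = 1.017363^(1/-0.0352) = exp(ln(1.017363)/-0.0352) = exp(0.01721/-0.0352)
f = exp(-0.4890) = 0.6132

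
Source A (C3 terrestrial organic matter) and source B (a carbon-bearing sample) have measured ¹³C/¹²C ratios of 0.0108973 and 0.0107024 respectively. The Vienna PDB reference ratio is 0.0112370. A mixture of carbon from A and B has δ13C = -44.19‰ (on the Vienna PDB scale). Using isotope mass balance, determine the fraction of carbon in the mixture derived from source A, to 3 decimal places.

0.195

δ_A = (0.0108973/0.0112370 − 1)×1000 = (0.969770 − 1)×1000 = -30.230‰
δ_B = (0.0107024/0.0112370 − 1)×1000 = (0.952425 − 1)×1000 = -47.575‰
f_A = (δ_mix − δ_B)/(δ_A − δ_B) = (-44.19 − (-47.575))/(-30.230 − (-47.575))
f_A = 3.385 / 17.344 = 0.1952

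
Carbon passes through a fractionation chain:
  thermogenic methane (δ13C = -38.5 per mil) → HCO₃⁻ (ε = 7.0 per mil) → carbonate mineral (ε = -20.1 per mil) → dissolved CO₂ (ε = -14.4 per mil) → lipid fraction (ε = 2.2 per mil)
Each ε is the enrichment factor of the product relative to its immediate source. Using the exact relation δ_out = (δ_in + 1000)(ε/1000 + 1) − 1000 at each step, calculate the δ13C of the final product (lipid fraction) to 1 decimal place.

step 1: δ = (-38.50 + 1000)·(7.0/1000 + 1) − 1000 = -31.77 per mil
step 2: δ = (-31.77 + 1000)·(-20.1/1000 + 1) − 1000 = -51.23 per mil
step 3: δ = (-51.23 + 1000)·(-14.4/1000 + 1) − 1000 = -64.89 per mil
step 4: δ = (-64.89 + 1000)·(2.2/1000 + 1) − 1000 = -62.84 per mil

-62.8 per mil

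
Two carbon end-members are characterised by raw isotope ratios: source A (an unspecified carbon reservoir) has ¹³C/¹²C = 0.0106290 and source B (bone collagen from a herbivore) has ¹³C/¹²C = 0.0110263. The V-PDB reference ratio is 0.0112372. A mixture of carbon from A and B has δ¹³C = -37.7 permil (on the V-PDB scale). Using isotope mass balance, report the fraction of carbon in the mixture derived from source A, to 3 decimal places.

0.535

δ_A = (0.0106290/0.0112372 − 1)×1000 = (0.945876 − 1)×1000 = -54.124 permil
δ_B = (0.0110263/0.0112372 − 1)×1000 = (0.981232 − 1)×1000 = -18.768 permil
f_A = (δ_mix − δ_B)/(δ_A − δ_B) = (-37.7 − (-18.768))/(-54.124 − (-18.768))
f_A = -18.932 / -35.356 = 0.5355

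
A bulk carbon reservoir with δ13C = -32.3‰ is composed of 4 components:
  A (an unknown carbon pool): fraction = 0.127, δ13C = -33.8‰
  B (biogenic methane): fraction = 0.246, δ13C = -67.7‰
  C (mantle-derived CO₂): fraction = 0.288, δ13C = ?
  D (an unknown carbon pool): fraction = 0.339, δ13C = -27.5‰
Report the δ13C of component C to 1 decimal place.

-7.1‰

Isotope mass balance: δ_bulk = Σ fᵢ·δᵢ.
-32.3 = 0.127×(-33.8) + 0.246×(-67.7) + 0.288×δ_C + 0.339×(-27.5)
0.288·δ_C = -32.3 − (-30.269) = -2.031
δ_C = -2.031 / 0.288 = -7.05‰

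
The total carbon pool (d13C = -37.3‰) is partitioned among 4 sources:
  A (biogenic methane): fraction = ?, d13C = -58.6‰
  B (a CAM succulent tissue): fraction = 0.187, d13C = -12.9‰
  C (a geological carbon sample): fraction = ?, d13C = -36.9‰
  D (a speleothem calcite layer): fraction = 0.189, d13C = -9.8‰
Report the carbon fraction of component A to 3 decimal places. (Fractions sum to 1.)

Let f_A and f_C be the unknown fractions; fractions sum to 1 so f_A + f_C = 0.624.
Mass balance: Σ fᵢ·δᵢ = δ_bulk ⇒ f_A·(-58.6) + f_C·(-36.9) = -37.3 − (-4.264) = -33.035
Substitute f_C = 0.624 − f_A:
f_A·(-58.6 − -36.9) = -33.035 − 0.624×(-36.9) = -10.010
f_A = -10.010 / -21.7 = 0.4613

0.461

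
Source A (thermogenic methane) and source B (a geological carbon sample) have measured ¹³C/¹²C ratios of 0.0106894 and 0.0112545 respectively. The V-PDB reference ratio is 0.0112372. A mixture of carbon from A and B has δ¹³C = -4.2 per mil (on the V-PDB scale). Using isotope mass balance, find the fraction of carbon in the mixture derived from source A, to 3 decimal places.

0.114

δ_A = (0.0106894/0.0112372 − 1)×1000 = (0.951251 − 1)×1000 = -48.749 per mil
δ_B = (0.0112545/0.0112372 − 1)×1000 = (1.001540 − 1)×1000 = 1.540 per mil
f_A = (δ_mix − δ_B)/(δ_A − δ_B) = (-4.2 − (1.540))/(-48.749 − (1.540))
f_A = -5.740 / -50.288 = 0.1141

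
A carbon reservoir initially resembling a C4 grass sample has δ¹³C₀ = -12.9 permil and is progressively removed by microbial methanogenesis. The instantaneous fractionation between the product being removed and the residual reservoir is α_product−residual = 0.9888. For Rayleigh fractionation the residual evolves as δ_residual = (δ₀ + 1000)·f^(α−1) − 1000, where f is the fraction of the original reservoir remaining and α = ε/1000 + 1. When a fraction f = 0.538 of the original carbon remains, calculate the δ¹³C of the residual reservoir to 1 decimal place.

Rayleigh residual: δ_res = (δ₀ + 1000)·f^(α−1) − 1000
α − 1 = -0.01120
f^(α−1) = 0.538^(-0.01120) = 1.006967
δ_res = (-12.9 + 1000) × 1.006967 − 1000 = 993.977 − 1000 = -6.02 permil

-6.0 permil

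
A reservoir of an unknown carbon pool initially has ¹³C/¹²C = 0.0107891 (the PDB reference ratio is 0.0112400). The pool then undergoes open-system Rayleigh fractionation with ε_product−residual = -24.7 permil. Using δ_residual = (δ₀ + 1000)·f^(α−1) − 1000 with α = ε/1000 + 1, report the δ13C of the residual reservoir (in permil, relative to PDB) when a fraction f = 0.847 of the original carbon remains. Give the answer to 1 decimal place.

-36.2 permil

δ₀ = (0.0107891/0.0112400 − 1)×1000 = (0.959884 − 1)×1000 = -40.116 permil
α − 1 = ε/1000 = -0.0247
f^(α−1) = 0.847^(-0.0247) = 1.004110
δ_res = (-40.116 + 1000) × 1.004110 − 1000 = 963.829 − 1000 = -36.17 permil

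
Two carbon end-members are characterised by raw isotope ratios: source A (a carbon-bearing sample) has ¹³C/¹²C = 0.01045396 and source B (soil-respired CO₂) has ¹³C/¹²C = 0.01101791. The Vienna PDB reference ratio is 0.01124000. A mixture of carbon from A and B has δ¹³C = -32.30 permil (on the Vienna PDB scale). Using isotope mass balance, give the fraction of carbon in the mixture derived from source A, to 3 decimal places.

δ_A = (0.01045396/0.01124000 − 1)×1000 = (0.930068 − 1)×1000 = -69.932 permil
δ_B = (0.01101791/0.01124000 − 1)×1000 = (0.980241 − 1)×1000 = -19.759 permil
f_A = (δ_mix − δ_B)/(δ_A − δ_B) = (-32.30 − (-19.759))/(-69.932 − (-19.759))
f_A = -12.541 / -50.173 = 0.2500

0.250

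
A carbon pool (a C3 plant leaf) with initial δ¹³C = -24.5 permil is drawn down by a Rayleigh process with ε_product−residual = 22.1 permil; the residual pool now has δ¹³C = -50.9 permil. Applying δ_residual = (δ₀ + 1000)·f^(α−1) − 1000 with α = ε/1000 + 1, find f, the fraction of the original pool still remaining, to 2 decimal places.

0.29

α − 1 = ε/1000 = 0.0221
(δ_res + 1000)/(δ₀ + 1000) = (-50.9 + 1000)/(-24.5 + 1000) = 949.1/975.5 = 0.972937
f = 0.972937^(1/0.0221) = exp(ln(0.972937)/0.0221) = exp(-0.02744/0.0221)
f = exp(-1.2414) = 0.2890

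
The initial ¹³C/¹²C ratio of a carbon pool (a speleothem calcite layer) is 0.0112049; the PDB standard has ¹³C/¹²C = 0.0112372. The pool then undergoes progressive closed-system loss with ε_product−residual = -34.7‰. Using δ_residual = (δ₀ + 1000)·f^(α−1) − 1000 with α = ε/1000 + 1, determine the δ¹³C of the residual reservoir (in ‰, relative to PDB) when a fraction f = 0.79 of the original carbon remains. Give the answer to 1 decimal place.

δ₀ = (0.0112049/0.0112372 − 1)×1000 = (0.997126 − 1)×1000 = -2.874‰
α − 1 = ε/1000 = -0.0347
f^(α−1) = 0.79^(-0.0347) = 1.008213
δ_res = (-2.874 + 1000) × 1.008213 − 1000 = 1005.315 − 1000 = 5.32‰

5.3‰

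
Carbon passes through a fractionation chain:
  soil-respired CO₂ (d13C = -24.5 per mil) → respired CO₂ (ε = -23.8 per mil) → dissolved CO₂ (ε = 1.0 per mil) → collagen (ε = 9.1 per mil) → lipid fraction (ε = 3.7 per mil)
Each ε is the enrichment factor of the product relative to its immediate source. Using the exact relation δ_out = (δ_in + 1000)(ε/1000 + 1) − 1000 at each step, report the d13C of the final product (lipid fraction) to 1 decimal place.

-34.5 per mil

step 1: δ = (-24.50 + 1000)·(-23.8/1000 + 1) − 1000 = -47.72 per mil
step 2: δ = (-47.72 + 1000)·(1.0/1000 + 1) − 1000 = -46.76 per mil
step 3: δ = (-46.76 + 1000)·(9.1/1000 + 1) − 1000 = -38.09 per mil
step 4: δ = (-38.09 + 1000)·(3.7/1000 + 1) − 1000 = -34.53 per mil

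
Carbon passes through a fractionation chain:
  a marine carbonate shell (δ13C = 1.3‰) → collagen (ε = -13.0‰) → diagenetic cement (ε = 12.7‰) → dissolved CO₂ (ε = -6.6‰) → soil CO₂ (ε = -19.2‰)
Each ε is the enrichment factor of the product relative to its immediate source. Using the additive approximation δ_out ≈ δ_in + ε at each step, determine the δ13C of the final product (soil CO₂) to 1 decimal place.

step 1: δ ≈ 1.3 + (-13.0) = -11.7‰
step 2: δ ≈ -11.7 + (12.7) = 1.0‰
step 3: δ ≈ 1.0 + (-6.6) = -5.6‰
step 4: δ ≈ -5.6 + (-19.2) = -24.8‰

-24.8‰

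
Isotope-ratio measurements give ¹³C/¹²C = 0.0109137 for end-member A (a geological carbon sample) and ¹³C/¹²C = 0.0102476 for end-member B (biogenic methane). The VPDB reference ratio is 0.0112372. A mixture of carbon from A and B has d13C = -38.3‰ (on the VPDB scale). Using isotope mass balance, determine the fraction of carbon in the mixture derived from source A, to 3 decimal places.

δ_A = (0.0109137/0.0112372 − 1)×1000 = (0.971212 − 1)×1000 = -28.788‰
δ_B = (0.0102476/0.0112372 − 1)×1000 = (0.911935 − 1)×1000 = -88.065‰
f_A = (δ_mix − δ_B)/(δ_A − δ_B) = (-38.3 − (-88.065))/(-28.788 − (-88.065))
f_A = 49.765 / 59.276 = 0.8395

0.840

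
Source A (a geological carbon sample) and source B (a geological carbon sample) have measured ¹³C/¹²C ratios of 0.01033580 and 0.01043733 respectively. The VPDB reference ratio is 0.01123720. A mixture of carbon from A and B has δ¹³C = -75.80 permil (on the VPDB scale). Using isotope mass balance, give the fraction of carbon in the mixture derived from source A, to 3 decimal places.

δ_A = (0.01033580/0.01123720 − 1)×1000 = (0.919784 − 1)×1000 = -80.216 permil
δ_B = (0.01043733/0.01123720 − 1)×1000 = (0.928819 − 1)×1000 = -71.181 permil
f_A = (δ_mix − δ_B)/(δ_A − δ_B) = (-75.80 − (-71.181))/(-80.216 − (-71.181))
f_A = -4.619 / -9.035 = 0.5113

0.511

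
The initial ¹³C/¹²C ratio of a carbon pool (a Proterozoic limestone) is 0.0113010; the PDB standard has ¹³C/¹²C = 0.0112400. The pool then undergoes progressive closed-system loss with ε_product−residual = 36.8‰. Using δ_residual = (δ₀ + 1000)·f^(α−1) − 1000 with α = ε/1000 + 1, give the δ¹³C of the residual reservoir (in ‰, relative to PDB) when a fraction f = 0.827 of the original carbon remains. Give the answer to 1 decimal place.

δ₀ = (0.0113010/0.0112400 − 1)×1000 = (1.005427 − 1)×1000 = 5.427‰
α − 1 = ε/1000 = 0.0368
f^(α−1) = 0.827^(0.0368) = 0.993034
δ_res = (5.427 + 1000) × 0.993034 − 1000 = 998.423 − 1000 = -1.58‰

-1.6‰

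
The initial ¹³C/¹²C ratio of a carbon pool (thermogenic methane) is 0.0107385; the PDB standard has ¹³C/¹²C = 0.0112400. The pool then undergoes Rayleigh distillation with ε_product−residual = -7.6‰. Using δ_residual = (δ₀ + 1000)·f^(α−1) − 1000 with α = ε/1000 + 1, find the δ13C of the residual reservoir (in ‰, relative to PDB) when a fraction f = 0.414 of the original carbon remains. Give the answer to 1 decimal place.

δ₀ = (0.0107385/0.0112400 − 1)×1000 = (0.955383 − 1)×1000 = -44.617‰
α − 1 = ε/1000 = -0.0076
f^(α−1) = 0.414^(-0.0076) = 1.006725
δ_res = (-44.617 + 1000) × 1.006725 − 1000 = 961.807 − 1000 = -38.19‰

-38.2‰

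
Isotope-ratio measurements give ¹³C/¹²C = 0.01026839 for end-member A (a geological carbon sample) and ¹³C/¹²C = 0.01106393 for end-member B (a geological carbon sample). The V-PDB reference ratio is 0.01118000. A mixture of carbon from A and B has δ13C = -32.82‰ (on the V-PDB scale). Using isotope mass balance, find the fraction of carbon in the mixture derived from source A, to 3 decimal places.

δ_A = (0.01026839/0.01118000 − 1)×1000 = (0.918461 − 1)×1000 = -81.539‰
δ_B = (0.01106393/0.01118000 − 1)×1000 = (0.989618 − 1)×1000 = -10.382‰
f_A = (δ_mix − δ_B)/(δ_A − δ_B) = (-32.82 − (-10.382))/(-81.539 − (-10.382))
f_A = -22.438 / -71.157 = 0.3153

0.315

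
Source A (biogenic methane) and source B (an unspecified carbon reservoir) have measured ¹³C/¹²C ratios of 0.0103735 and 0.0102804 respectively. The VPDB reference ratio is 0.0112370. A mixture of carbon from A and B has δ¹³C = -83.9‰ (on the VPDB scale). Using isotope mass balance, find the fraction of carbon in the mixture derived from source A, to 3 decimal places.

δ_A = (0.0103735/0.0112370 − 1)×1000 = (0.923156 − 1)×1000 = -76.844‰
δ_B = (0.0102804/0.0112370 − 1)×1000 = (0.914871 − 1)×1000 = -85.129‰
f_A = (δ_mix − δ_B)/(δ_A − δ_B) = (-83.9 − (-85.129))/(-76.844 − (-85.129))
f_A = 1.229 / 8.285 = 0.1484

0.148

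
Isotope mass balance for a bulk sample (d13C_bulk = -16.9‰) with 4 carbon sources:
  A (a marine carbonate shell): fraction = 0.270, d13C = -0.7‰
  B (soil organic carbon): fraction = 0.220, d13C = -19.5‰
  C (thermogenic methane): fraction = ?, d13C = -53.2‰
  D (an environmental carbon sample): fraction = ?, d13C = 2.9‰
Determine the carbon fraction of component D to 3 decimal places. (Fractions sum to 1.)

Let f_D and f_C be the unknown fractions; fractions sum to 1 so f_D + f_C = 0.510.
Mass balance: Σ fᵢ·δᵢ = δ_bulk ⇒ f_D·(2.9) + f_C·(-53.2) = -16.9 − (-4.479) = -12.421
Substitute f_C = 0.510 − f_D:
f_D·(2.9 − -53.2) = -12.421 − 0.510×(-53.2) = 14.711
f_D = 14.711 / 56.1 = 0.2622

0.262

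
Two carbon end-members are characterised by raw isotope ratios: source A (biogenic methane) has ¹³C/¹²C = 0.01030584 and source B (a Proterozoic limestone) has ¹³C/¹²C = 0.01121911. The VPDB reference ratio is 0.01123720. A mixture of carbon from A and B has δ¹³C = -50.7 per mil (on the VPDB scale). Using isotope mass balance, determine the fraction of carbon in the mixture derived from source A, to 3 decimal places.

0.604

δ_A = (0.01030584/0.01123720 − 1)×1000 = (0.917118 − 1)×1000 = -82.882 per mil
δ_B = (0.01121911/0.01123720 − 1)×1000 = (0.998390 − 1)×1000 = -1.610 per mil
f_A = (δ_mix − δ_B)/(δ_A − δ_B) = (-50.7 − (-1.610))/(-82.882 − (-1.610))
f_A = -49.090 / -81.272 = 0.6040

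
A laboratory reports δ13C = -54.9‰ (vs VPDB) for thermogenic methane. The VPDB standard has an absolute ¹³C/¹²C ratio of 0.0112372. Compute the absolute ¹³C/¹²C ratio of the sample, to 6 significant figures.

0.0106203

R_sample = R_standard × (δ13C/1000 + 1)
R_sample = 0.0112372 × (-54.9/1000 + 1) = 0.0112372 × 0.945100
R_sample = 0.0106203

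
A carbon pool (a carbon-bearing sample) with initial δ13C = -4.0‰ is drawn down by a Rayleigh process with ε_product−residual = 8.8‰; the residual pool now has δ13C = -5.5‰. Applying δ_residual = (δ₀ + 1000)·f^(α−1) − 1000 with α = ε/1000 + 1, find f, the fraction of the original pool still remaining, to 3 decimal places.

α − 1 = ε/1000 = 0.0088
(δ_res + 1000)/(δ₀ + 1000) = (-5.5 + 1000)/(-4.0 + 1000) = 994.5/996.0 = 0.998494
f = 0.998494^(1/0.0088) = exp(ln(0.998494)/0.0088) = exp(-0.00151/0.0088)
f = exp(-0.1713) = 0.8426

0.843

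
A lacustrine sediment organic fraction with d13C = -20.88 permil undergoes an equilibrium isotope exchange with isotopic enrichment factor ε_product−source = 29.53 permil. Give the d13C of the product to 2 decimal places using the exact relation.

8.03 permil

To first order, δ_product ≈ δ_source + ε = 8.65 permil.
Exactly, δ_product = (δ_source + 1000)·(ε/1000 + 1) − 1000.
δ_product = (-20.88 + 1000) × (29.53/1000 + 1) − 1000
δ_product = 8.033 permil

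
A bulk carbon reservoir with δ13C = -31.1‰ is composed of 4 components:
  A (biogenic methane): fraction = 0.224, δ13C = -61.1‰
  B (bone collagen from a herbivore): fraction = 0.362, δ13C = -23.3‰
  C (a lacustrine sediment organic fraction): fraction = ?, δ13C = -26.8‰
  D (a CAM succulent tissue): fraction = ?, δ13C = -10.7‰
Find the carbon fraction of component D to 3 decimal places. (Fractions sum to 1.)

0.131

Let f_D and f_C be the unknown fractions; fractions sum to 1 so f_D + f_C = 0.414.
Mass balance: Σ fᵢ·δᵢ = δ_bulk ⇒ f_D·(-10.7) + f_C·(-26.8) = -31.1 − (-22.121) = -8.979
Substitute f_C = 0.414 − f_D:
f_D·(-10.7 − -26.8) = -8.979 − 0.414×(-26.8) = 2.116
f_D = 2.116 / 16.1 = 0.1314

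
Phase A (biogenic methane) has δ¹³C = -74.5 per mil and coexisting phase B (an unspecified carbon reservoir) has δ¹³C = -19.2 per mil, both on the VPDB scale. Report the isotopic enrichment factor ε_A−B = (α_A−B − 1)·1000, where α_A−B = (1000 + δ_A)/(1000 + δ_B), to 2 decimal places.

α_A−B = (1000 + -74.5) / (1000 + -19.2) = 925.5 / 980.8 = 0.943617
ε_A−B = (0.943617 − 1) × 1000 = -56.383 per mil
(The approximation ε ≈ δ_A − δ_B would give -55.3 per mil.)

-56.38 per mil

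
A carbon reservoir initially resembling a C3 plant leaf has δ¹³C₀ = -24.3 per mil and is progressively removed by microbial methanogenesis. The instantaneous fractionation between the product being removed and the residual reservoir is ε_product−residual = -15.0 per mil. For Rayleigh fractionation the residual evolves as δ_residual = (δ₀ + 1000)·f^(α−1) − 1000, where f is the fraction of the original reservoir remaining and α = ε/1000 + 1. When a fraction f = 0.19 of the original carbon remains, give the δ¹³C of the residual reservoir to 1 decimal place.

0.3 per mil

Rayleigh residual: δ_res = (δ₀ + 1000)·f^(α−1) − 1000
α = ε/1000 + 1 = 0.98500, so α − 1 = -0.01500
f^(α−1) = 0.19^(-0.01500) = 1.025224
δ_res = (-24.3 + 1000) × 1.025224 − 1000 = 1000.311 − 1000 = 0.31 per mil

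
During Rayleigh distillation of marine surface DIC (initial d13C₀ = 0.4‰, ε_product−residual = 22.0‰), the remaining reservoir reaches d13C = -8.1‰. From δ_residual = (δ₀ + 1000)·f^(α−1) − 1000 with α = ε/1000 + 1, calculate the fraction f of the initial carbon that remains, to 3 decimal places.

α − 1 = ε/1000 = 0.0220
(δ_res + 1000)/(δ₀ + 1000) = (-8.1 + 1000)/(0.4 + 1000) = 991.9/1000.4 = 0.991503
f = 0.991503^(1/0.0220) = exp(ln(0.991503)/0.0220) = exp(-0.00853/0.0220)
f = exp(-0.3879) = 0.6785

0.679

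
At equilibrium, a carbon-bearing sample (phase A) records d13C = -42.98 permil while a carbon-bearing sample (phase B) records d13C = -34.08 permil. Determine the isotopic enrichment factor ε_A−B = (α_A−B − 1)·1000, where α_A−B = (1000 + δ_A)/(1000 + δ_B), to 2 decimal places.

-9.21 permil

α_A−B = (1000 + -42.98) / (1000 + -34.08) = 957.02 / 965.92 = 0.990786
ε_A−B = (0.990786 − 1) × 1000 = -9.214 permil
(The approximation ε ≈ δ_A − δ_B would give -8.90 permil.)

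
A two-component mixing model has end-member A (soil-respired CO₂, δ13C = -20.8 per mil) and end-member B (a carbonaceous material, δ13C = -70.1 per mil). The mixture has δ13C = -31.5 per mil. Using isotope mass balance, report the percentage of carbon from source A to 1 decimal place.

78.3%

δ_mix = f_A·δ_A + (1 − f_A)·δ_B  ⇒  f_A = (δ_mix − δ_B)/(δ_A − δ_B)
f_A = (-31.5 − (-70.1)) / (-20.8 − (-70.1))
f_A = 38.6 / 49.3 = 0.7830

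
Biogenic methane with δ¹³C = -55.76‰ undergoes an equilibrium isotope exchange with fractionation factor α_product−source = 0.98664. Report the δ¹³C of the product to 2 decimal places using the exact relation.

δ_product = (δ_source + 1000)·α − 1000
δ_product = (-55.76 + 1000) × 0.98664 − 1000
δ_product = 931.625 − 1000 = -68.375‰

-68.38‰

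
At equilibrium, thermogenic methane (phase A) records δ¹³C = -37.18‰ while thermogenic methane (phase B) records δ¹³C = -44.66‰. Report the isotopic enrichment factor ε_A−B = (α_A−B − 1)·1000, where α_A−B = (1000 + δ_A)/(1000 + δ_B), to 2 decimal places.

7.83‰

α_A−B = (1000 + -37.18) / (1000 + -44.66) = 962.82 / 955.34 = 1.007830
ε_A−B = (1.007830 − 1) × 1000 = 7.830‰
(The approximation ε ≈ δ_A − δ_B would give 7.48‰.)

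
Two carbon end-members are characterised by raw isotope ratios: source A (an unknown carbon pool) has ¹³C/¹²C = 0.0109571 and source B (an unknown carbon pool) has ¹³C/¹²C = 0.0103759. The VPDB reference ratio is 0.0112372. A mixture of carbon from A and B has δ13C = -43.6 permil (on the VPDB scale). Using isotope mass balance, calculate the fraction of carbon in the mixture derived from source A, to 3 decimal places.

δ_A = (0.0109571/0.0112372 − 1)×1000 = (0.975074 − 1)×1000 = -24.926 permil
δ_B = (0.0103759/0.0112372 − 1)×1000 = (0.923353 − 1)×1000 = -76.647 permil
f_A = (δ_mix − δ_B)/(δ_A − δ_B) = (-43.6 − (-76.647))/(-24.926 − (-76.647))
f_A = 33.047 / 51.721 = 0.6390

0.639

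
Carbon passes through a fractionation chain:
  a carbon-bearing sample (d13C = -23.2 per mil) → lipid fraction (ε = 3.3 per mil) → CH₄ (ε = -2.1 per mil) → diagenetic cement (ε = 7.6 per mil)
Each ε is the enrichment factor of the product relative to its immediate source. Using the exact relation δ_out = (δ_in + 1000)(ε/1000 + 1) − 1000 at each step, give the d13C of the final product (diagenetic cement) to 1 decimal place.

step 1: δ = (-23.20 + 1000)·(3.3/1000 + 1) − 1000 = -19.98 per mil
step 2: δ = (-19.98 + 1000)·(-2.1/1000 + 1) − 1000 = -22.03 per mil
step 3: δ = (-22.03 + 1000)·(7.6/1000 + 1) − 1000 = -14.60 per mil

-14.6 per mil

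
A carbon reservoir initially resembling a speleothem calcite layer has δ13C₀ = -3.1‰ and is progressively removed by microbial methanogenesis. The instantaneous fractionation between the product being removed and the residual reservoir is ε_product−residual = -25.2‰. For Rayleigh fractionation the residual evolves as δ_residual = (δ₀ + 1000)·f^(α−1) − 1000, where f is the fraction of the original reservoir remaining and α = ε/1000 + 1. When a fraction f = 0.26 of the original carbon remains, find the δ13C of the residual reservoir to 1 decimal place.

31.3‰

Rayleigh residual: δ_res = (δ₀ + 1000)·f^(α−1) − 1000
α = ε/1000 + 1 = 0.97480, so α − 1 = -0.02520
f^(α−1) = 0.26^(-0.02520) = 1.034529
δ_res = (-3.1 + 1000) × 1.034529 − 1000 = 1031.322 − 1000 = 31.32‰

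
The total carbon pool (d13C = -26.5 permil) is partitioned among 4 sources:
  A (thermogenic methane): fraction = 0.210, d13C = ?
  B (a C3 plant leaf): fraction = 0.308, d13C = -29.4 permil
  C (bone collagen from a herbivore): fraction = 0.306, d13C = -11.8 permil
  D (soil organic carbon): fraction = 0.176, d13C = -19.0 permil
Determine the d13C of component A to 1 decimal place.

Isotope mass balance: δ_bulk = Σ fᵢ·δᵢ.
-26.5 = 0.210×δ_A + 0.308×(-29.4) + 0.306×(-11.8) + 0.176×(-19.0)
0.210·δ_A = -26.5 − (-16.010) = -10.490
δ_A = -10.490 / 0.210 = -49.95 permil

-50.0 permil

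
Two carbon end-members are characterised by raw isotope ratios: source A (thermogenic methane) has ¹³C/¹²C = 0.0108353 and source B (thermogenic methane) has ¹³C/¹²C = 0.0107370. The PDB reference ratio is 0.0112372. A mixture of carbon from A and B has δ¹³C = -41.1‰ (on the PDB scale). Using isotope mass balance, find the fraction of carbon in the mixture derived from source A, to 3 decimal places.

δ_A = (0.0108353/0.0112372 − 1)×1000 = (0.964235 − 1)×1000 = -35.765‰
δ_B = (0.0107370/0.0112372 − 1)×1000 = (0.955487 − 1)×1000 = -44.513‰
f_A = (δ_mix − δ_B)/(δ_A − δ_B) = (-41.1 − (-44.513))/(-35.765 − (-44.513))
f_A = 3.413 / 8.748 = 0.3901

0.390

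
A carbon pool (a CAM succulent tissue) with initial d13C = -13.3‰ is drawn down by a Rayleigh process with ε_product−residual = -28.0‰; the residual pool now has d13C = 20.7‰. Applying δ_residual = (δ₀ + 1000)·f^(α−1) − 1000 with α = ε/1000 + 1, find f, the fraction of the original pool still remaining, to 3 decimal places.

α − 1 = ε/1000 = -0.0280
(δ_res + 1000)/(δ₀ + 1000) = (20.7 + 1000)/(-13.3 + 1000) = 1020.7/986.7 = 1.034458
f = 1.034458^(1/-0.0280) = exp(ln(1.034458)/-0.0280) = exp(0.03388/-0.0280)
f = exp(-1.2099) = 0.2982

0.298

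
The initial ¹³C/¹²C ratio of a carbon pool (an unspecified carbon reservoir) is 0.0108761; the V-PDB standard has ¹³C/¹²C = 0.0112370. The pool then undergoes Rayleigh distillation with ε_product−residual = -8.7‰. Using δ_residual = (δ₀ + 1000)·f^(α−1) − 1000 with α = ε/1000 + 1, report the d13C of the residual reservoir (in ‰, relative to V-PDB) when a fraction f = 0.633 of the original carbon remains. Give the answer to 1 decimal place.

δ₀ = (0.0108761/0.0112370 − 1)×1000 = (0.967883 − 1)×1000 = -32.117‰
α − 1 = ε/1000 = -0.0087
f^(α−1) = 0.633^(-0.0087) = 1.003986
δ_res = (-32.117 + 1000) × 1.003986 − 1000 = 971.741 − 1000 = -28.26‰

-28.3‰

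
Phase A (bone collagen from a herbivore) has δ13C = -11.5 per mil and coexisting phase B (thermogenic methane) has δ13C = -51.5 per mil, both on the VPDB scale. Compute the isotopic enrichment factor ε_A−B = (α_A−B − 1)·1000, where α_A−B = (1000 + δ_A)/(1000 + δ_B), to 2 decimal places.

42.17 per mil

α_A−B = (1000 + -11.5) / (1000 + -51.5) = 988.5 / 948.5 = 1.042172
ε_A−B = (1.042172 − 1) × 1000 = 42.172 per mil
(The approximation ε ≈ δ_A − δ_B would give 40.0 per mil.)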